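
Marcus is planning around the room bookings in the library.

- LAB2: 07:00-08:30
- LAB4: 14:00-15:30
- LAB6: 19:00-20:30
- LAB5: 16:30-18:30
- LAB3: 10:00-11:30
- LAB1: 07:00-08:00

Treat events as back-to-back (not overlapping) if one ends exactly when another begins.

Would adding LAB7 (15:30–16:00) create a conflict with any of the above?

LAB1: ends 08:00 at or before LAB7 starts 15:30 → clear.
LAB2: ends 08:30 at or before LAB7 starts 15:30 → clear.
LAB3: ends 11:30 at or before LAB7 starts 15:30 → clear.
LAB4: ends 15:30 at or before LAB7 starts 15:30 → clear.
LAB5: starts 16:30 at or after LAB7 ends 16:00 → clear.
LAB6: starts 19:00 at or after LAB7 ends 16:00 → clear.

No — it doesn't clash with anything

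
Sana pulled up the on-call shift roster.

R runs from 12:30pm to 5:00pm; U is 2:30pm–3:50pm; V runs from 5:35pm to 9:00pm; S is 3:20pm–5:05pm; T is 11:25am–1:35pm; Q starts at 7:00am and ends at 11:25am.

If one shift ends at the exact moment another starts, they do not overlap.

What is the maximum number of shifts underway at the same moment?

Walk through starts and ends in time order (an end at T is processed before a start at T):
7:00am start Q → 1
11:25am end Q → 0
11:25am start T → 1
12:30pm start R → 2
1:35pm end T → 1
2:30pm start U → 2
3:20pm start S → 3
3:50pm end U → 2
5:00pm end R → 1
5:05pm end S → 0
5:35pm start V → 1
9:00pm end V → 0
Peak is 3, at 3:20pm (R, S, U).

3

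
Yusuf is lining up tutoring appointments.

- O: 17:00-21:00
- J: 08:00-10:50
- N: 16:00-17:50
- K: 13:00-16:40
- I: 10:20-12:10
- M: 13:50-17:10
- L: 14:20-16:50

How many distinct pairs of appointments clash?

Sorted by start: J, I, K, M, L, N, O.
I starts before J ends → J and I overlap.
K starts after J ends, so nothing later overlaps J either.
K starts after I ends, so nothing later overlaps I either.
M starts before K ends → K and M overlap.
L starts before K ends → K and L overlap.
N starts before K ends → K and N overlap.
O starts after K ends.
L starts before M ends → M and L overlap.
N starts before M ends → M and N overlap.
O starts before M ends → M and O overlap.
N starts before L ends → L and N overlap.
O starts after L ends.
O starts before N ends → N and O overlap.
Overlapping pairs: I & J, K & L, K & M, K & N, L & M, L & N, M & N, M & O, N & O — 9 in total.

9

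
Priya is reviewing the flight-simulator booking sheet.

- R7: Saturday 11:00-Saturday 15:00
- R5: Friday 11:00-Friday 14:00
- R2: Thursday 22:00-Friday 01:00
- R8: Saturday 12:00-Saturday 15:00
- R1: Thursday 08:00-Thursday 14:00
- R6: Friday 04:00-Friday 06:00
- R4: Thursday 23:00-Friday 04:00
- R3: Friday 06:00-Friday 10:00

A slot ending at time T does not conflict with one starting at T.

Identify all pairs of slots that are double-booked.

R2 & R4, R7 & R8

Sorted by start: R1, R2, R4, R6, R3, R5, R7, R8.
R2 starts after R1 ends; R1 is clear from here.
R4 starts before R2 ends → R2 and R4 overlap.
R6 starts after R2 ends; R2 is clear from here.
R6 starts exactly when R4 ends (back-to-back, no overlap); R4 is clear from here.
R3 starts exactly when R6 ends (back-to-back, no overlap); R6 is clear from here.
R5 starts after R3 ends; R3 is clear from here.
R7 starts after R5 ends; R5 is clear from here.
R8 starts before R7 ends → R7 and R8 overlap.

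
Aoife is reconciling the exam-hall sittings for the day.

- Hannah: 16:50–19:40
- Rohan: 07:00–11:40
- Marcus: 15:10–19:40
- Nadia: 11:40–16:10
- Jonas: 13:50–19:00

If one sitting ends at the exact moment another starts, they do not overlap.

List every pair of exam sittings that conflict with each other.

Hannah & Jonas, Hannah & Marcus, Jonas & Marcus, Jonas & Nadia, Marcus & Nadia

Sorted by start: Rohan, Nadia, Jonas, Marcus, Hannah.
Nadia starts exactly when Rohan ends (back-to-back, no overlap); Rohan is clear from here.
Jonas starts before Nadia ends → Nadia and Jonas overlap.
Marcus starts before Nadia ends → Nadia and Marcus overlap.
Hannah starts after Nadia ends.
Marcus starts before Jonas ends → Jonas and Marcus overlap.
Hannah starts before Jonas ends → Jonas and Hannah overlap.
Hannah starts before Marcus ends → Marcus and Hannah overlap.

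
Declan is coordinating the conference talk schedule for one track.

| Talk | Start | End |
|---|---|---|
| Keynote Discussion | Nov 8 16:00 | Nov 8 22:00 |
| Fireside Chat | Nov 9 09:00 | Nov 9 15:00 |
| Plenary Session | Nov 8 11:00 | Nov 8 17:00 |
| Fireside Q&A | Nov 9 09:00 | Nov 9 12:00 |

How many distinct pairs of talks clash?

Sorted by start: Plenary Session, Keynote Discussion, Fireside Chat, Fireside Q&A.
Keynote Discussion starts before Plenary Session ends → Plenary Session and Keynote Discussion overlap.
Fireside Chat starts after Plenary Session ends; Plenary Session is clear from here.
Fireside Chat starts after Keynote Discussion ends; Keynote Discussion is clear from here.
Fireside Q&A starts before Fireside Chat ends → Fireside Chat and Fireside Q&A overlap.
Overlapping pairs: Fireside Chat & Fireside Q&A, Keynote Discussion & Plenary Session — 2 in total.

2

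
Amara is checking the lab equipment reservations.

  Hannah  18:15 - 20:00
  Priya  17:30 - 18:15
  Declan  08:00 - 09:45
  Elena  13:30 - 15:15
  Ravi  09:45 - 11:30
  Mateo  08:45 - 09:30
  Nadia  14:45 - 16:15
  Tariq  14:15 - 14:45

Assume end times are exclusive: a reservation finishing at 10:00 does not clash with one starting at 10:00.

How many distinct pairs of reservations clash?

3

Two intervals overlap when each starts before the other ends.
Sorted by start: Declan, Mateo, Ravi, Elena, Tariq, Nadia, Priya, Hannah.
Mateo starts before Declan ends → Declan and Mateo overlap.
Ravi starts exactly when Declan ends (back-to-back, no overlap); Declan is clear from here.
Ravi starts after Mateo ends; Mateo is clear from here.
Elena starts after Ravi ends; Ravi is clear from here.
Tariq starts before Elena ends → Elena and Tariq overlap.
Nadia starts before Elena ends → Elena and Nadia overlap.
Priya starts after Elena ends; Elena is clear from here.
Nadia starts exactly when Tariq ends (back-to-back, no overlap); Tariq is clear from here.
Priya starts after Nadia ends; Nadia is clear from here.
Hannah starts exactly when Priya ends (back-to-back, no overlap).
Overlapping pairs: Declan & Mateo, Elena & Nadia, Elena & Tariq — 3 in total.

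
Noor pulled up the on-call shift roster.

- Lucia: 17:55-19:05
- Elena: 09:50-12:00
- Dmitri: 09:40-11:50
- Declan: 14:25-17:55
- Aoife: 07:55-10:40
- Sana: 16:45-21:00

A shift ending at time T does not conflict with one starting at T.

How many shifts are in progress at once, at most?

3

Walk through starts and ends in time order (an end at T is processed before a start at T):
07:55 start Aoife → 1
09:40 start Dmitri → 2
09:50 start Elena → 3
10:40 end Aoife → 2
11:50 end Dmitri → 1
12:00 end Elena → 0
14:25 start Declan → 1
16:45 start Sana → 2
17:55 end Declan → 1
17:55 start Lucia → 2
19:05 end Lucia → 1
21:00 end Sana → 0
Peak is 3, at 09:50 (Aoife, Dmitri, Elena).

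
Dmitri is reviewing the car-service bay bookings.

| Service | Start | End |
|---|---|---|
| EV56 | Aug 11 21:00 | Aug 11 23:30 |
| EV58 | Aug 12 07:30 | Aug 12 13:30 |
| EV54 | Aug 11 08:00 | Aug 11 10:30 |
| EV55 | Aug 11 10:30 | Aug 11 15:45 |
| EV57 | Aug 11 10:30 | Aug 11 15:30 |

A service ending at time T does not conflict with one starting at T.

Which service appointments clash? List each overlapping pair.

Two intervals overlap when each starts before the other ends.
Sorted by start: EV54, EV55, EV57, EV56, EV58.
EV55 starts exactly when EV54 ends (back-to-back, no overlap) — done with EV54.
EV57 starts before EV55 ends → EV55 and EV57 overlap.
EV56 starts after EV55 ends — done with EV55.
EV56 starts after EV57 ends — done with EV57.
EV58 starts after EV56 ends.

EV55 & EV57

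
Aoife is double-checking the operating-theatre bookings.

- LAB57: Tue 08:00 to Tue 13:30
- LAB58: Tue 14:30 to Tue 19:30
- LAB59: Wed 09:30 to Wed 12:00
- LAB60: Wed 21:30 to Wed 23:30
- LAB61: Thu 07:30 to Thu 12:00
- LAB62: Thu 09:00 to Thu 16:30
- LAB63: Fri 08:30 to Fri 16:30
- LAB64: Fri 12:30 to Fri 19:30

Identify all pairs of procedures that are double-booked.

LAB61 & LAB62, LAB63 & LAB64

Sorted by start: LAB57, LAB58, LAB59, LAB60, LAB61, LAB62, LAB63, LAB64.
LAB58 starts after LAB57 ends, so LAB57 has no further overlaps.
LAB59 starts after LAB58 ends, so LAB58 has no further overlaps.
LAB60 starts after LAB59 ends, so LAB59 has no further overlaps.
LAB61 starts after LAB60 ends, so LAB60 has no further overlaps.
LAB62 starts before LAB61 ends → LAB61 and LAB62 overlap.
LAB63 starts after LAB61 ends, so LAB61 has no further overlaps.
LAB63 starts after LAB62 ends, so LAB62 has no further overlaps.
LAB64 starts before LAB63 ends → LAB63 and LAB64 overlap.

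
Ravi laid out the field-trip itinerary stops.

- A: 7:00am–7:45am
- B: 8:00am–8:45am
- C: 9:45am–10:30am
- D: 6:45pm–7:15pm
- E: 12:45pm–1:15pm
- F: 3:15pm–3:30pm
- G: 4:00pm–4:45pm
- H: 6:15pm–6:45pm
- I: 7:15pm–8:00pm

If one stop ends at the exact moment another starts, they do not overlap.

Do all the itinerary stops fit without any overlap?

Sorted by start: A, B, C, E, F, G, H, D, I.
B starts after A ends — done with A.
C starts after B ends — done with B.
E starts after C ends — done with C.
F starts after E ends — done with E.
G starts after F ends — done with F.
H starts after G ends — done with G.
D starts exactly when H ends (back-to-back, no overlap) — done with H.
I starts exactly when D ends (back-to-back, no overlap).
Every pair is clear; the schedule has no overlaps.

Yes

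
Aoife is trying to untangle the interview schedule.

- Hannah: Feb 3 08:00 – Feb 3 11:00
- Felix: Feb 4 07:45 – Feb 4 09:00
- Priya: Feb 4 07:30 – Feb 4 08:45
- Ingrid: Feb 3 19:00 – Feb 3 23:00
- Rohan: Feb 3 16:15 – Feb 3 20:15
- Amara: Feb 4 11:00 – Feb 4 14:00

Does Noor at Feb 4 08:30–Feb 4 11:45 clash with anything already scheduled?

Yes — it overlaps Amara, Felix, Priya

Hannah: ends Feb 3 11:00 at or before Noor starts Feb 4 08:30 → clear.
Rohan: ends Feb 3 20:15 at or before Noor starts Feb 4 08:30 → clear.
Ingrid: ends Feb 3 23:00 at or before Noor starts Feb 4 08:30 → clear.
Priya: starts Feb 4 07:30 before Noor ends Feb 4 11:45, and ends Feb 4 08:45 after Noor starts Feb 4 08:30 → overlap.
Felix: starts Feb 4 07:45 before Noor ends Feb 4 11:45, and ends Feb 4 09:00 after Noor starts Feb 4 08:30 → overlap.
Amara: starts Feb 4 11:00 before Noor ends Feb 4 11:45, and ends Feb 4 14:00 after Noor starts Feb 4 08:30 → overlap.
Noor overlaps Priya, Felix, Amara.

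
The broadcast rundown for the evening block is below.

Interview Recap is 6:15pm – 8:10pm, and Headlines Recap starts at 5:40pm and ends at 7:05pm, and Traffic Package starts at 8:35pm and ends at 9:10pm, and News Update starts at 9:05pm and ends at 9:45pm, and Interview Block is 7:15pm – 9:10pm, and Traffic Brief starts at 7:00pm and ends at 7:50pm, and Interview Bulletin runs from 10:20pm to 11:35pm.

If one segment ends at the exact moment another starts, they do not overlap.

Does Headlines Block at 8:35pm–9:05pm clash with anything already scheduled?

Yes — it overlaps Interview Block, Traffic Package

Headlines Recap: ends 7:05pm at or before Headlines Block starts 8:35pm → clear.
Interview Recap: ends 8:10pm at or before Headlines Block starts 8:35pm → clear.
Traffic Brief: ends 7:50pm at or before Headlines Block starts 8:35pm → clear.
Interview Block: starts 7:15pm before Headlines Block ends 9:05pm, and ends 9:10pm after Headlines Block starts 8:35pm → overlap.
Traffic Package: starts 8:35pm before Headlines Block ends 9:05pm, and ends 9:10pm after Headlines Block starts 8:35pm → overlap.
News Update: starts 9:05pm at or after Headlines Block ends 9:05pm → clear.
Interview Bulletin: starts 10:20pm at or after Headlines Block ends 9:05pm → clear.
Headlines Block overlaps Traffic Package, Interview Block.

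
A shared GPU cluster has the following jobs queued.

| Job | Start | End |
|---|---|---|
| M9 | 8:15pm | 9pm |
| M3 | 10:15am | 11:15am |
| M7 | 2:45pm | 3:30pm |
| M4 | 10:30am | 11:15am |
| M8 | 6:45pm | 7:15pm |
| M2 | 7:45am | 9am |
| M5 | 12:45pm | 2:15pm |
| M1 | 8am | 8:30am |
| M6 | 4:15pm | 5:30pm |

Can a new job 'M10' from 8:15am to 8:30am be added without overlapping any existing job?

M2: starts 7:45am before M10 ends 8:30am, and ends 9am after M10 starts 8:15am → overlap.
M1: starts 8am before M10 ends 8:30am, and ends 8:30am after M10 starts 8:15am → overlap.
M3: starts 10:15am at or after M10 ends 8:30am → clear.
M4: starts 10:30am at or after M10 ends 8:30am → clear.
M5: starts 12:45pm at or after M10 ends 8:30am → clear.
M7: starts 2:45pm at or after M10 ends 8:30am → clear.
M6: starts 4:15pm at or after M10 ends 8:30am → clear.
M8: starts 6:45pm at or after M10 ends 8:30am → clear.
M9: starts 8:15pm at or after M10 ends 8:30am → clear.
M10 overlaps M1, M2.

No — it overlaps M1, M2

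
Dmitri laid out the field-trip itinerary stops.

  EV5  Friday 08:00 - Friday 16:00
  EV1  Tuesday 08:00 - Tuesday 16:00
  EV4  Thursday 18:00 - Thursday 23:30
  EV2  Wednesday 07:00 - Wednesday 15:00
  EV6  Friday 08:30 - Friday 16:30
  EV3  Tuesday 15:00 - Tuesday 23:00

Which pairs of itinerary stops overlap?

EV1 & EV3, EV5 & EV6

Sorted by start: EV1, EV3, EV2, EV4, EV5, EV6.
EV3 starts before EV1 ends → EV1 and EV3 overlap.
EV2 starts after EV1 ends, so nothing later overlaps EV1 either.
EV2 starts after EV3 ends, so nothing later overlaps EV3 either.
EV4 starts after EV2 ends, so nothing later overlaps EV2 either.
EV5 starts after EV4 ends, so nothing later overlaps EV4 either.
EV6 starts before EV5 ends → EV5 and EV6 overlap.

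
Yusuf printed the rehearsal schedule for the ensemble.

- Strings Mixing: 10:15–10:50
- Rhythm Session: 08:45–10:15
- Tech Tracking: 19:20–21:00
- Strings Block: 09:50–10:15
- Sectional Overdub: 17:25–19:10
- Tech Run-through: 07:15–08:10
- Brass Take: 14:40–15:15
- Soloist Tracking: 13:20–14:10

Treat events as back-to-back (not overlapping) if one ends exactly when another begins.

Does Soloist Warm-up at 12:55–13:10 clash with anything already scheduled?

No — it doesn't clash with anything

Tech Run-through: ends 08:10 at or before Soloist Warm-up starts 12:55 → clear.
Rhythm Session: ends 10:15 at or before Soloist Warm-up starts 12:55 → clear.
Strings Block: ends 10:15 at or before Soloist Warm-up starts 12:55 → clear.
Strings Mixing: ends 10:50 at or before Soloist Warm-up starts 12:55 → clear.
Soloist Tracking: starts 13:20 at or after Soloist Warm-up ends 13:10 → clear.
Brass Take: starts 14:40 at or after Soloist Warm-up ends 13:10 → clear.
Sectional Overdub: starts 17:25 at or after Soloist Warm-up ends 13:10 → clear.
Tech Tracking: starts 19:20 at or after Soloist Warm-up ends 13:10 → clear.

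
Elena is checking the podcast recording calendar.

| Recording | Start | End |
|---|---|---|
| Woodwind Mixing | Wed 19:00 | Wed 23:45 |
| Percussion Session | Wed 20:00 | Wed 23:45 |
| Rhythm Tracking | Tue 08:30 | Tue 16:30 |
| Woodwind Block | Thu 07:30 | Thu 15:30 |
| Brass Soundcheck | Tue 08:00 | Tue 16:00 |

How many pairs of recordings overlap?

Sorted by start: Brass Soundcheck, Rhythm Tracking, Woodwind Mixing, Percussion Session, Woodwind Block.
Rhythm Tracking starts before Brass Soundcheck ends → Brass Soundcheck and Rhythm Tracking overlap.
Woodwind Mixing starts after Brass Soundcheck ends — done with Brass Soundcheck.
Woodwind Mixing starts after Rhythm Tracking ends — done with Rhythm Tracking.
Percussion Session starts before Woodwind Mixing ends → Woodwind Mixing and Percussion Session overlap.
Woodwind Block starts after Woodwind Mixing ends.
Woodwind Block starts after Percussion Session ends.
Overlapping pairs: Brass Soundcheck & Rhythm Tracking, Percussion Session & Woodwind Mixing — 2 in total.

2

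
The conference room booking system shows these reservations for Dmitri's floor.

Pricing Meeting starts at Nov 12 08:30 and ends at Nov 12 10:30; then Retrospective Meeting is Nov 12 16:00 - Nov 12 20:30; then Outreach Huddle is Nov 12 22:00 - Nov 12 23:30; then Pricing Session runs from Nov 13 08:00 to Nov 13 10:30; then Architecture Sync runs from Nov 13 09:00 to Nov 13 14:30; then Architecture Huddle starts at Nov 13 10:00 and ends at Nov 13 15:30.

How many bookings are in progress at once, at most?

Walk through starts and ends in time order (an end at T is processed before a start at T):
Nov 12 08:30 start Pricing Meeting → 1
Nov 12 10:30 end Pricing Meeting → 0
Nov 12 16:00 start Retrospective Meeting → 1
Nov 12 20:30 end Retrospective Meeting → 0
Nov 12 22:00 start Outreach Huddle → 1
Nov 12 23:30 end Outreach Huddle → 0
Nov 13 08:00 start Pricing Session → 1
Nov 13 09:00 start Architecture Sync → 2
Nov 13 10:00 start Architecture Huddle → 3
Nov 13 10:30 end Pricing Session → 2
Nov 13 14:30 end Architecture Sync → 1
Nov 13 15:30 end Architecture Huddle → 0
Peak is 3, at Nov 13 10:00 (Architecture Huddle, Architecture Sync, Pricing Session).

3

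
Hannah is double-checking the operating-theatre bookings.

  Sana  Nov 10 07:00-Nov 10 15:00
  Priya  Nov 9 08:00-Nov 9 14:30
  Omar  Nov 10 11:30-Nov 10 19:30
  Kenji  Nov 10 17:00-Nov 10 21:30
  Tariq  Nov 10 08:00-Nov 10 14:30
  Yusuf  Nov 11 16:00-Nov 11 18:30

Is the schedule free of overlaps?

No

Sorted by start: Priya, Sana, Tariq, Omar, Kenji, Yusuf.
Sana starts after Priya ends, so Priya has no further overlaps.
Tariq starts before Sana ends → Sana and Tariq overlap.
That's a conflict, so the schedule is not conflict-free.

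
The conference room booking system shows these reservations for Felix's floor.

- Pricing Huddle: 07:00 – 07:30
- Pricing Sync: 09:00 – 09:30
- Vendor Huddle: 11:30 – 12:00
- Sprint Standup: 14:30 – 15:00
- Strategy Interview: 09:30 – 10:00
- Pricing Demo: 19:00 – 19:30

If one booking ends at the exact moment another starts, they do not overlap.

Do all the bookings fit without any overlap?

Sorted by start: Pricing Huddle, Pricing Sync, Strategy Interview, Vendor Huddle, Sprint Standup, Pricing Demo.
Pricing Sync starts after Pricing Huddle ends — done with Pricing Huddle.
Strategy Interview starts exactly when Pricing Sync ends (back-to-back, no overlap) — done with Pricing Sync.
Vendor Huddle starts after Strategy Interview ends — done with Strategy Interview.
Sprint Standup starts after Vendor Huddle ends — done with Vendor Huddle.
Pricing Demo starts after Sprint Standup ends.
Every pair is clear; the schedule has no overlaps.

Yes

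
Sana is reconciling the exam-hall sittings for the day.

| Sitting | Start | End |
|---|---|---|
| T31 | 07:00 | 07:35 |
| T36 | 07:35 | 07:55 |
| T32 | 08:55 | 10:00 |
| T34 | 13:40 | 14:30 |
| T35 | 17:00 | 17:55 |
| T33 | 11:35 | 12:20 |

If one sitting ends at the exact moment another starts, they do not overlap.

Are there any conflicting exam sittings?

Sorted by start: T31, T36, T32, T33, T34, T35.
T36 starts exactly when T31 ends (back-to-back, no overlap), so nothing later overlaps T31 either.
T32 starts after T36 ends, so nothing later overlaps T36 either.
T33 starts after T32 ends, so nothing later overlaps T32 either.
T34 starts after T33 ends, so nothing later overlaps T33 either.
T35 starts after T34 ends.
Every pair is clear; the schedule has no overlaps.

No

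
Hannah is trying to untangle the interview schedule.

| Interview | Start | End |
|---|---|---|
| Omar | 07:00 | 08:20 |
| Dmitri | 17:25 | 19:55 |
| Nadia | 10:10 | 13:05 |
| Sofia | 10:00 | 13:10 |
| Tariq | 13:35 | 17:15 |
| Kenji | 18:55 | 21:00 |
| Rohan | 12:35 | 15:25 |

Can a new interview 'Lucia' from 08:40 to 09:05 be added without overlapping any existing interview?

Yes — the slot is free

Omar: ends 08:20 at or before Lucia starts 08:40 → clear.
Sofia: starts 10:00 at or after Lucia ends 09:05 → clear.
Nadia: starts 10:10 at or after Lucia ends 09:05 → clear.
Rohan: starts 12:35 at or after Lucia ends 09:05 → clear.
Tariq: starts 13:35 at or after Lucia ends 09:05 → clear.
Dmitri: starts 17:25 at or after Lucia ends 09:05 → clear.
Kenji: starts 18:55 at or after Lucia ends 09:05 → clear.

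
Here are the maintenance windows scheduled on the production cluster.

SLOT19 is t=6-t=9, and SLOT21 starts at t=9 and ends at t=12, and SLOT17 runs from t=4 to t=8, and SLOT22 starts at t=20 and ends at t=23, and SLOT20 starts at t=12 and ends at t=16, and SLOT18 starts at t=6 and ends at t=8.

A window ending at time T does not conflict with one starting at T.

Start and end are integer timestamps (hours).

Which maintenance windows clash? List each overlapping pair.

Check each pair: they overlap iff neither finishes before the other starts.
Sorted by start: SLOT17, SLOT18, SLOT19, SLOT21, SLOT20, SLOT22.
SLOT18 starts before SLOT17 ends → SLOT17 and SLOT18 overlap.
SLOT19 starts before SLOT17 ends → SLOT17 and SLOT19 overlap.
SLOT21 starts after SLOT17 ends, so SLOT17 has no further overlaps.
SLOT19 starts before SLOT18 ends → SLOT18 and SLOT19 overlap.
SLOT21 starts after SLOT18 ends, so SLOT18 has no further overlaps.
SLOT21 starts exactly when SLOT19 ends (back-to-back, no overlap), so SLOT19 has no further overlaps.
SLOT20 starts exactly when SLOT21 ends (back-to-back, no overlap), so SLOT21 has no further overlaps.
SLOT22 starts after SLOT20 ends.

SLOT17 & SLOT18, SLOT17 & SLOT19, SLOT18 & SLOT19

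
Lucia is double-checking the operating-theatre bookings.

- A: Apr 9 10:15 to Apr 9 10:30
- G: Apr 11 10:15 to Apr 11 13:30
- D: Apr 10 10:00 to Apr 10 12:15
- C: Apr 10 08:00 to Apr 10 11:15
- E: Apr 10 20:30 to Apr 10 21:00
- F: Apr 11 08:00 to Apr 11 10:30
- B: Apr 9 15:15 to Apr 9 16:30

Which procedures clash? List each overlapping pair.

Two intervals overlap when each starts before the other ends.
Sorted by start: A, B, C, D, E, F, G.
B starts after A ends — done with A.
C starts after B ends — done with B.
D starts before C ends → C and D overlap.
E starts after C ends — done with C.
E starts after D ends — done with D.
F starts after E ends — done with E.
G starts before F ends → F and G overlap.

C & D, F & G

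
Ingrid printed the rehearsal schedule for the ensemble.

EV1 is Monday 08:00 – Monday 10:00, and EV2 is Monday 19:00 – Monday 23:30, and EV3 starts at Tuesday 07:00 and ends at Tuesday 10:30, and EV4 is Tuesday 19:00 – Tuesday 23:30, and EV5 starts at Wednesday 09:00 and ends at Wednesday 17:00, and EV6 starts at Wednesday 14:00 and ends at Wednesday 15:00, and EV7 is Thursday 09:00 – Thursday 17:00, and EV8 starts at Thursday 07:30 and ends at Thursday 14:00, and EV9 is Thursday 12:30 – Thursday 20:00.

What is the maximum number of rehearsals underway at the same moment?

3

Sweep the timeline, counting +1 at each start and −1 at each end (ends before starts at a tie):
Monday 08:00 start EV1 → 1
Monday 10:00 end EV1 → 0
Monday 19:00 start EV2 → 1
Monday 23:30 end EV2 → 0
Tuesday 07:00 start EV3 → 1
Tuesday 10:30 end EV3 → 0
Tuesday 19:00 start EV4 → 1
Tuesday 23:30 end EV4 → 0
Wednesday 09:00 start EV5 → 1
Wednesday 14:00 start EV6 → 2
Wednesday 15:00 end EV6 → 1
Wednesday 17:00 end EV5 → 0
Thursday 07:30 start EV8 → 1
Thursday 09:00 start EV7 → 2
Thursday 12:30 start EV9 → 3
Thursday 14:00 end EV8 → 2
Thursday 17:00 end EV7 → 1
Thursday 20:00 end EV9 → 0
Peak is 3, at Thursday 12:30 (EV7, EV8, EV9).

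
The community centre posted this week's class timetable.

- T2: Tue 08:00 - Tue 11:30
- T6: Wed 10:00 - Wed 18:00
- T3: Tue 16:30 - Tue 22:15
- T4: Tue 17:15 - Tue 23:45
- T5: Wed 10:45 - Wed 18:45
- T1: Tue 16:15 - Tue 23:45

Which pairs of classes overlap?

Sorted by start: T2, T1, T3, T4, T6, T5.
T1 starts after T2 ends — done with T2.
T3 starts before T1 ends → T1 and T3 overlap.
T4 starts before T1 ends → T1 and T4 overlap.
T6 starts after T1 ends — done with T1.
T4 starts before T3 ends → T3 and T4 overlap.
T6 starts after T3 ends — done with T3.
T6 starts after T4 ends — done with T4.
T5 starts before T6 ends → T6 and T5 overlap.

T1 & T3, T1 & T4, T3 & T4, T5 & T6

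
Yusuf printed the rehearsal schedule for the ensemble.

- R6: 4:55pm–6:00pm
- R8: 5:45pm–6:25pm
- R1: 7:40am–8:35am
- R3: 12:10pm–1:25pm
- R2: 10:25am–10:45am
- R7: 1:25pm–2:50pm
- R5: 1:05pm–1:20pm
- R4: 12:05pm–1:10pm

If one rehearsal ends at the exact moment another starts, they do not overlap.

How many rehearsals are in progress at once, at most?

Walk through starts and ends in time order (an end at T is processed before a start at T):
7:40am start R1 → 1
8:35am end R1 → 0
10:25am start R2 → 1
10:45am end R2 → 0
12:05pm start R4 → 1
12:10pm start R3 → 2
1:05pm start R5 → 3
1:10pm end R4 → 2
1:20pm end R5 → 1
1:25pm end R3 → 0
1:25pm start R7 → 1
2:50pm end R7 → 0
4:55pm start R6 → 1
5:45pm start R8 → 2
6:00pm end R6 → 1
6:25pm end R8 → 0
Peak is 3, at 1:05pm (R3, R4, R5).

3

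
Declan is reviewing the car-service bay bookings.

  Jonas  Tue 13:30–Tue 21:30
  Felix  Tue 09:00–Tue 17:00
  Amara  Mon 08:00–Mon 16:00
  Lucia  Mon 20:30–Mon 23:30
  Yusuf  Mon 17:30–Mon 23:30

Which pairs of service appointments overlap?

Sorted by start: Amara, Yusuf, Lucia, Felix, Jonas.
Yusuf starts after Amara ends; Amara is clear from here.
Lucia starts before Yusuf ends → Yusuf and Lucia overlap.
Felix starts after Yusuf ends; Yusuf is clear from here.
Felix starts after Lucia ends; Lucia is clear from here.
Jonas starts before Felix ends → Felix and Jonas overlap.

Felix & Jonas, Lucia & Yusuf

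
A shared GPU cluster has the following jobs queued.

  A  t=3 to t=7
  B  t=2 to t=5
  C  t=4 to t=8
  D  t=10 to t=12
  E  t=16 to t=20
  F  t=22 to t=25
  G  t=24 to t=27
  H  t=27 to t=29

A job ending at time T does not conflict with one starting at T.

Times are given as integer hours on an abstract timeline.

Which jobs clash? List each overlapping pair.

A & B, A & C, B & C, F & G

Sorted by start: B, A, C, D, E, F, G, H.
A starts before B ends → B and A overlap.
C starts before B ends → B and C overlap.
D starts after B ends, so B has no further overlaps.
C starts before A ends → A and C overlap.
D starts after A ends, so A has no further overlaps.
D starts after C ends, so C has no further overlaps.
E starts after D ends, so D has no further overlaps.
F starts after E ends, so E has no further overlaps.
G starts before F ends → F and G overlap.
H starts after F ends.
H starts exactly when G ends (back-to-back, no overlap).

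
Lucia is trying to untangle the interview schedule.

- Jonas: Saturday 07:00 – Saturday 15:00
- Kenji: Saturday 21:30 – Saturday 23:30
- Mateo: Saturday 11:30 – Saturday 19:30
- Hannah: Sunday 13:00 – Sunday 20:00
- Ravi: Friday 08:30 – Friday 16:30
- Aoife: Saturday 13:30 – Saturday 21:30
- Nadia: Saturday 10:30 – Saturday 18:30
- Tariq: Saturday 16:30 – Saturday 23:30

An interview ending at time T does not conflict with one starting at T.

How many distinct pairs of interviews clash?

10

Sorted by start: Ravi, Jonas, Nadia, Mateo, Aoife, Tariq, Kenji, Hannah.
Jonas starts after Ravi ends; Ravi is clear from here.
Nadia starts before Jonas ends → Jonas and Nadia overlap.
Mateo starts before Jonas ends → Jonas and Mateo overlap.
Aoife starts before Jonas ends → Jonas and Aoife overlap.
Tariq starts after Jonas ends; Jonas is clear from here.
Mateo starts before Nadia ends → Nadia and Mateo overlap.
Aoife starts before Nadia ends → Nadia and Aoife overlap.
Tariq starts before Nadia ends → Nadia and Tariq overlap.
Kenji starts after Nadia ends; Nadia is clear from here.
Aoife starts before Mateo ends → Mateo and Aoife overlap.
Tariq starts before Mateo ends → Mateo and Tariq overlap.
Kenji starts after Mateo ends; Mateo is clear from here.
Tariq starts before Aoife ends → Aoife and Tariq overlap.
Kenji starts exactly when Aoife ends (back-to-back, no overlap); Aoife is clear from here.
Kenji starts before Tariq ends → Tariq and Kenji overlap.
Hannah starts after Tariq ends.
Hannah starts after Kenji ends.
Overlapping pairs: Aoife & Jonas, Aoife & Mateo, Aoife & Nadia, Aoife & Tariq, Jonas & Mateo, Jonas & Nadia, Kenji & Tariq, Mateo & Nadia, Mateo & Tariq, Nadia & Tariq — 10 in total.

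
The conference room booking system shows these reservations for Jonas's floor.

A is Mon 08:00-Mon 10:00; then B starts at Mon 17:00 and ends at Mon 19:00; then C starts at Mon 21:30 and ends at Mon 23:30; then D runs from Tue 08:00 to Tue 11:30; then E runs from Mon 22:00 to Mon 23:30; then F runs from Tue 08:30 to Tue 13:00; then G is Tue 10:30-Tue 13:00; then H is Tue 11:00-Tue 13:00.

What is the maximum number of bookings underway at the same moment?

Walk through starts and ends in time order (an end at T is processed before a start at T):
Mon 08:00 start A → 1
Mon 10:00 end A → 0
Mon 17:00 start B → 1
Mon 19:00 end B → 0
Mon 21:30 start C → 1
Mon 22:00 start E → 2
Mon 23:30 end C → 1
Mon 23:30 end E → 0
Tue 08:00 start D → 1
Tue 08:30 start F → 2
Tue 10:30 start G → 3
Tue 11:00 start H → 4
Tue 11:30 end D → 3
Tue 13:00 end F → 2
Tue 13:00 end G → 1
Tue 13:00 end H → 0
Peak is 4, at Tue 11:00 (D, F, G, H).

4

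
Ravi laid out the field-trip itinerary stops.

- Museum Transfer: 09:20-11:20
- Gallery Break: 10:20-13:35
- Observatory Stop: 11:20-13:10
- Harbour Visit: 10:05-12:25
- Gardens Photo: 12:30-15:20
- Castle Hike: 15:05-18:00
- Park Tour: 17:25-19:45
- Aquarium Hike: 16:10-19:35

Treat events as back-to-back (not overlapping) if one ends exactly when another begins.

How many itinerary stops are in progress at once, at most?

3

Sort all start/end points and keep a running count:
09:20 start Museum Transfer → 1
10:05 start Harbour Visit → 2
10:20 start Gallery Break → 3
11:20 end Museum Transfer → 2
11:20 start Observatory Stop → 3
12:25 end Harbour Visit → 2
12:30 start Gardens Photo → 3
13:10 end Observatory Stop → 2
13:35 end Gallery Break → 1
15:05 start Castle Hike → 2
15:20 end Gardens Photo → 1
16:10 start Aquarium Hike → 2
17:25 start Park Tour → 3
18:00 end Castle Hike → 2
19:35 end Aquarium Hike → 1
19:45 end Park Tour → 0
Peak is 3, at 10:20 (Gallery Break, Harbour Visit, Museum Transfer).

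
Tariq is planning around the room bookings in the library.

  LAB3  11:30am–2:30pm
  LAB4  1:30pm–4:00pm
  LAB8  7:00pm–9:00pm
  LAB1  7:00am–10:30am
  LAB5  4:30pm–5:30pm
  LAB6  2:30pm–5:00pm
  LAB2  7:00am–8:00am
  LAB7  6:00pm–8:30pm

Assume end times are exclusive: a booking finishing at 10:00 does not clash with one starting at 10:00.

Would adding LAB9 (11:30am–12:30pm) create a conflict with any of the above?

LAB1: ends 10:30am at or before LAB9 starts 11:30am → clear.
LAB2: ends 8:00am at or before LAB9 starts 11:30am → clear.
LAB3: starts 11:30am before LAB9 ends 12:30pm, and ends 2:30pm after LAB9 starts 11:30am → overlap.
LAB4: starts 1:30pm at or after LAB9 ends 12:30pm → clear.
LAB6: starts 2:30pm at or after LAB9 ends 12:30pm → clear.
LAB5: starts 4:30pm at or after LAB9 ends 12:30pm → clear.
LAB7: starts 6:00pm at or after LAB9 ends 12:30pm → clear.
LAB8: starts 7:00pm at or after LAB9 ends 12:30pm → clear.
LAB9 overlaps LAB3.

Yes — it overlaps LAB3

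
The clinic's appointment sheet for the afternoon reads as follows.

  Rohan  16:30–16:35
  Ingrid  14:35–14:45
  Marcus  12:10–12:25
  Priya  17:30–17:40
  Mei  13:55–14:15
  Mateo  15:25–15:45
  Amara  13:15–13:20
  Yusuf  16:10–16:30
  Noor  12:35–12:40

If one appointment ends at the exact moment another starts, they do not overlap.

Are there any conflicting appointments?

No

Sorted by start: Marcus, Noor, Amara, Mei, Ingrid, Mateo, Yusuf, Rohan, Priya.
Noor starts after Marcus ends, so Marcus has no further overlaps.
Amara starts after Noor ends, so Noor has no further overlaps.
Mei starts after Amara ends, so Amara has no further overlaps.
Ingrid starts after Mei ends, so Mei has no further overlaps.
Mateo starts after Ingrid ends, so Ingrid has no further overlaps.
Yusuf starts after Mateo ends, so Mateo has no further overlaps.
Rohan starts exactly when Yusuf ends (back-to-back, no overlap), so Yusuf has no further overlaps.
Priya starts after Rohan ends.
Every pair is clear; the schedule has no overlaps.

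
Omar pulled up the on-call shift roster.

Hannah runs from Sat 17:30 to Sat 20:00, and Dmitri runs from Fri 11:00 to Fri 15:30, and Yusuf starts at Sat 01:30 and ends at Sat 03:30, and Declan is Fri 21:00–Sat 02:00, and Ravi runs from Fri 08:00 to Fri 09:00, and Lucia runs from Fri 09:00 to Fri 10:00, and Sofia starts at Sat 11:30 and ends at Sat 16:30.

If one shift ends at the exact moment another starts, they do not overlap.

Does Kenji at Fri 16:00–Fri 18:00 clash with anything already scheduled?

No — it doesn't clash with anything

Ravi: ends Fri 09:00 at or before Kenji starts Fri 16:00 → clear.
Lucia: ends Fri 10:00 at or before Kenji starts Fri 16:00 → clear.
Dmitri: ends Fri 15:30 at or before Kenji starts Fri 16:00 → clear.
Declan: starts Fri 21:00 at or after Kenji ends Fri 18:00 → clear.
Yusuf: starts Sat 01:30 at or after Kenji ends Fri 18:00 → clear.
Sofia: starts Sat 11:30 at or after Kenji ends Fri 18:00 → clear.
Hannah: starts Sat 17:30 at or after Kenji ends Fri 18:00 → clear.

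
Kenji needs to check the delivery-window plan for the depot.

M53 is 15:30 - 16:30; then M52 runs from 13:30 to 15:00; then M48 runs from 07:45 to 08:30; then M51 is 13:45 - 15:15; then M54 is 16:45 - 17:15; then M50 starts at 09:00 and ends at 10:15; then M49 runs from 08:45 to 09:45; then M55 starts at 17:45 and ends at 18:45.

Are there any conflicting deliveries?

Sorted by start: M48, M49, M50, M52, M51, M53, M54, M55.
M49 starts after M48 ends, so M48 has no further overlaps.
M50 starts before M49 ends → M49 and M50 overlap.
That's a conflict, so the schedule is not conflict-free.

Yes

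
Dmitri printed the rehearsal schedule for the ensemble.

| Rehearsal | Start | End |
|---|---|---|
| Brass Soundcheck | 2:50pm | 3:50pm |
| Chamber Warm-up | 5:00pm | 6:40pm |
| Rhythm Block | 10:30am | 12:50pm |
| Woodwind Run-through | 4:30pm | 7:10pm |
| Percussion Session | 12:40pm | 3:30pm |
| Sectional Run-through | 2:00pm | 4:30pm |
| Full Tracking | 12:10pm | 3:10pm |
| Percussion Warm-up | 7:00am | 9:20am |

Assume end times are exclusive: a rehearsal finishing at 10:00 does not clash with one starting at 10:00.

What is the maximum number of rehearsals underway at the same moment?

4

Sort all start/end points and keep a running count:
7:00am start Percussion Warm-up → 1
9:20am end Percussion Warm-up → 0
10:30am start Rhythm Block → 1
12:10pm start Full Tracking → 2
12:40pm start Percussion Session → 3
12:50pm end Rhythm Block → 2
2:00pm start Sectional Run-through → 3
2:50pm start Brass Soundcheck → 4
3:10pm end Full Tracking → 3
3:30pm end Percussion Session → 2
3:50pm end Brass Soundcheck → 1
4:30pm end Sectional Run-through → 0
4:30pm start Woodwind Run-through → 1
5:00pm start Chamber Warm-up → 2
6:40pm end Chamber Warm-up → 1
7:10pm end Woodwind Run-through → 0
Peak is 4, at 2:50pm (Brass Soundcheck, Full Tracking, Percussion Session, Sectional Run-through).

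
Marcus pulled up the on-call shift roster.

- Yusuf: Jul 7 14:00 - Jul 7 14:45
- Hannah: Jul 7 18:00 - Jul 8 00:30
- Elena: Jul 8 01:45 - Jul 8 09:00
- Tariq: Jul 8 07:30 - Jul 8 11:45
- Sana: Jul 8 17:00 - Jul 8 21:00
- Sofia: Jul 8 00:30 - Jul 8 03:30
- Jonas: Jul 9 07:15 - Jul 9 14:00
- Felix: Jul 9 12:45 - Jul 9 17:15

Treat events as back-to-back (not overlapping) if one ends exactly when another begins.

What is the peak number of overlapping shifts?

Sort all start/end points and keep a running count:
Jul 7 14:00 start Yusuf → 1
Jul 7 14:45 end Yusuf → 0
Jul 7 18:00 start Hannah → 1
Jul 8 00:30 end Hannah → 0
Jul 8 00:30 start Sofia → 1
Jul 8 01:45 start Elena → 2
Jul 8 03:30 end Sofia → 1
Jul 8 07:30 start Tariq → 2
Jul 8 09:00 end Elena → 1
Jul 8 11:45 end Tariq → 0
Jul 8 17:00 start Sana → 1
Jul 8 21:00 end Sana → 0
Jul 9 07:15 start Jonas → 1
Jul 9 12:45 start Felix → 2
Jul 9 14:00 end Jonas → 1
Jul 9 17:15 end Felix → 0
Peak is 2, at Jul 8 01:45 (Elena, Sofia).

2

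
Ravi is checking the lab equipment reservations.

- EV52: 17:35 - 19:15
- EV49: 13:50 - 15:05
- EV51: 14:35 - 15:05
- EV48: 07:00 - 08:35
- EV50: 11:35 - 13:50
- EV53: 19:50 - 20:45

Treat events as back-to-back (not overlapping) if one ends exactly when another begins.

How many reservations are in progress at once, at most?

Sort all start/end points and keep a running count:
07:00 start EV48 → 1
08:35 end EV48 → 0
11:35 start EV50 → 1
13:50 end EV50 → 0
13:50 start EV49 → 1
14:35 start EV51 → 2
15:05 end EV49 → 1
15:05 end EV51 → 0
17:35 start EV52 → 1
19:15 end EV52 → 0
19:50 start EV53 → 1
20:45 end EV53 → 0
Peak is 2, at 14:35 (EV49, EV51).

2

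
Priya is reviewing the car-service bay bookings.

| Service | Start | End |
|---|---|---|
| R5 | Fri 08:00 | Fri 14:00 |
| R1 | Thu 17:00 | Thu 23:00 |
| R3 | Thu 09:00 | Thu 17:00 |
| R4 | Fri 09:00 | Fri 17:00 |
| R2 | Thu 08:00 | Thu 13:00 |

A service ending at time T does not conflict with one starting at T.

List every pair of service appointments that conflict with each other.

R2 & R3, R4 & R5

Sorted by start: R2, R3, R1, R5, R4.
R3 starts before R2 ends → R2 and R3 overlap.
R1 starts after R2 ends, so R2 has no further overlaps.
R1 starts exactly when R3 ends (back-to-back, no overlap), so R3 has no further overlaps.
R5 starts after R1 ends, so R1 has no further overlaps.
R4 starts before R5 ends → R5 and R4 overlap.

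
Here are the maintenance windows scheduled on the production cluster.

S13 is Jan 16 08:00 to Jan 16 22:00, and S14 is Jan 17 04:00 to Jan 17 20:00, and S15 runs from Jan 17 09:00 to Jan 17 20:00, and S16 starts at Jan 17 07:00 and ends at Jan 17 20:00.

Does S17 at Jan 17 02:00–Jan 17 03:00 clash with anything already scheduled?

No — it doesn't clash with anything

S13: ends Jan 16 22:00 at or before S17 starts Jan 17 02:00 → clear.
S14: starts Jan 17 04:00 at or after S17 ends Jan 17 03:00 → clear.
S16: starts Jan 17 07:00 at or after S17 ends Jan 17 03:00 → clear.
S15: starts Jan 17 09:00 at or after S17 ends Jan 17 03:00 → clear.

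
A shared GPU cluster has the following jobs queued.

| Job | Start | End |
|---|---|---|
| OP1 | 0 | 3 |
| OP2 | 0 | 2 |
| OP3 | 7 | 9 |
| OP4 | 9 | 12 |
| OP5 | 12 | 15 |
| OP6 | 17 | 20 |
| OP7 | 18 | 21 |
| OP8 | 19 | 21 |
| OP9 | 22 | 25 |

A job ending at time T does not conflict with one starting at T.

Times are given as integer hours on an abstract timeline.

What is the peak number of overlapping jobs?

Sweep the timeline, counting +1 at each start and −1 at each end (ends before starts at a tie):
0 start OP1 → 1
0 start OP2 → 2
2 end OP2 → 1
3 end OP1 → 0
7 start OP3 → 1
9 end OP3 → 0
9 start OP4 → 1
12 end OP4 → 0
12 start OP5 → 1
15 end OP5 → 0
17 start OP6 → 1
18 start OP7 → 2
19 start OP8 → 3
20 end OP6 → 2
21 end OP7 → 1
21 end OP8 → 0
22 start OP9 → 1
25 end OP9 → 0
Peak is 3, at 19 (OP6, OP7, OP8).

3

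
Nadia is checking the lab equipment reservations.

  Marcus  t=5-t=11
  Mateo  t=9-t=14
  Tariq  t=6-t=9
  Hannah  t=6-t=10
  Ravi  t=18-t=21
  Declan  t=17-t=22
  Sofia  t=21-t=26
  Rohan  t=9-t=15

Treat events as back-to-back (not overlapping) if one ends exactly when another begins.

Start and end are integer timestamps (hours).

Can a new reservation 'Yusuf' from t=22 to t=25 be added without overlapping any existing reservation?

No — it overlaps Sofia

Marcus: ends t=11 at or before Yusuf starts t=22 → clear.
Tariq: ends t=9 at or before Yusuf starts t=22 → clear.
Hannah: ends t=10 at or before Yusuf starts t=22 → clear.
Mateo: ends t=14 at or before Yusuf starts t=22 → clear.
Rohan: ends t=15 at or before Yusuf starts t=22 → clear.
Declan: ends t=22 at or before Yusuf starts t=22 → clear.
Ravi: ends t=21 at or before Yusuf starts t=22 → clear.
Sofia: starts t=21 before Yusuf ends t=25, and ends t=26 after Yusuf starts t=22 → overlap.
Yusuf overlaps Sofia.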